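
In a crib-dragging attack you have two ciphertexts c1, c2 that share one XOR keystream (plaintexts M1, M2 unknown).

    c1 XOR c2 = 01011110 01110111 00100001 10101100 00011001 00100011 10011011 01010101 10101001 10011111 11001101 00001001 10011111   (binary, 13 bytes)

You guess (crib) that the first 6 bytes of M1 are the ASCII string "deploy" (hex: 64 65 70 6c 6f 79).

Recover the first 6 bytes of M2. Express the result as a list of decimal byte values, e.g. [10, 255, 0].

Since c1 ⊕ c2 = M1 ⊕ M2, XORing with the guessed M1 bytes yields the corresponding M2 bytes: M2 = (c1 ⊕ c2) ⊕ M1.
01011110 XOR 01100100 = 00111010
01110111 XOR 01100101 = 00010010
00100001 XOR 01110000 = 01010001
10101100 XOR 01101100 = 11000000
00011001 XOR 01101111 = 01110110
00100011 XOR 01111001 = 01011010

[58, 18, 81, 192, 118, 90]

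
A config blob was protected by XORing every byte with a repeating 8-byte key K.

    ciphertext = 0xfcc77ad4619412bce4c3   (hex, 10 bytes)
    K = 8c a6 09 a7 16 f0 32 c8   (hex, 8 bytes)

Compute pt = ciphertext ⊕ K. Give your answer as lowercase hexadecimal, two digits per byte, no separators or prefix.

70617373776420746865

The 8-byte key repeats, so the effective keystream is 8c a6 09 a7 16 f0 32 c8 8c a6.
byte 0: fc ^ 8c = 70
byte 1: c7 ^ a6 = 61
byte 2: 7a ^ 09 = 73
byte 3: d4 ^ a7 = 73
byte 4: 61 ^ 16 = 77
byte 5: 94 ^ f0 = 64
byte 6: 12 ^ 32 = 20
byte 7: bc ^ c8 = 74
byte 8: e4 ^ 8c = 68
byte 9: c3 ^ a6 = 65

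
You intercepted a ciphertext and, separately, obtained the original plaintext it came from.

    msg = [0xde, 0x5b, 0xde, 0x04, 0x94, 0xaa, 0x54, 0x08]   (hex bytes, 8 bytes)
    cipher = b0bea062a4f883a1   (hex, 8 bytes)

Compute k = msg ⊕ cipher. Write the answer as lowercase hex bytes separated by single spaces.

Since cipher = msg ⊕ k, XORing both sides with msg gives k = msg ⊕ cipher.
11011110 ^ 10110000 = 01101110
01011011 ^ 10111110 = 11100101
11011110 ^ 10100000 = 01111110
00000100 ^ 01100010 = 01100110
10010100 ^ 10100100 = 00110000
10101010 ^ 11111000 = 01010010
01010100 ^ 10000011 = 11010111
00001000 ^ 10100001 = 10101001

6e e5 7e 66 30 52 d7 a9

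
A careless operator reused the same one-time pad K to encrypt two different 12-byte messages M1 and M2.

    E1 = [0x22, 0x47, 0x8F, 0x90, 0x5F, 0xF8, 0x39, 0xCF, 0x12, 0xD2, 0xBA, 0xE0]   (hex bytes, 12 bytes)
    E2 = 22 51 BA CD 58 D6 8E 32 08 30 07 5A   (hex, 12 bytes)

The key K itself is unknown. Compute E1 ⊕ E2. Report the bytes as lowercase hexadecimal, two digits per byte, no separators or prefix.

0016355d072eb7fd1ae2bdba

E1 ⊕ E2 = (M1 ⊕ K) ⊕ (M2 ⊕ K) = M1 ⊕ M2 — the shared key cancels under XOR.
 34 ⊕  34 =   0
 71 ⊕  81 =  22
143 ⊕ 186 =  53
144 ⊕ 205 =  93
 95 ⊕  88 =   7
248 ⊕ 214 =  46
 57 ⊕ 142 = 183
207 ⊕  50 = 253
 18 ⊕   8 =  26
210 ⊕  48 = 226
186 ⊕   7 = 189
224 ⊕  90 = 186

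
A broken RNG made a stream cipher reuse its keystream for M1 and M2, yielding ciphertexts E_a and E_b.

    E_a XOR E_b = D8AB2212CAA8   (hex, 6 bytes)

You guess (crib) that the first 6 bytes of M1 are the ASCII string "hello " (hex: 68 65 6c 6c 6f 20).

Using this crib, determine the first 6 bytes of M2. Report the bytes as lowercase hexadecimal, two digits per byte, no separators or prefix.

b0ce4e7ea588

Since E_a ⊕ E_b = M1 ⊕ M2, XORing with the guessed M1 bytes yields the corresponding M2 bytes: M2 = (E_a ⊕ E_b) ⊕ M1.
d8 xor 68 = b0
ab xor 65 = ce
22 xor 6c = 4e
12 xor 6c = 7e
ca xor 6f = a5
a8 xor 20 = 88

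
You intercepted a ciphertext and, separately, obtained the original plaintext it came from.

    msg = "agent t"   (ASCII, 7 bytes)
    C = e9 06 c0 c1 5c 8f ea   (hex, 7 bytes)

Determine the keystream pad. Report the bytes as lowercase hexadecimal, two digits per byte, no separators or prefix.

Since C = msg ⊕ pad, XORing both sides with msg gives pad = msg ⊕ C.
61 ⊕ e9 = 88
67 ⊕ 06 = 61
65 ⊕ c0 = a5
6e ⊕ c1 = af
74 ⊕ 5c = 28
20 ⊕ 8f = af
74 ⊕ ea = 9e

8861a5af28af9e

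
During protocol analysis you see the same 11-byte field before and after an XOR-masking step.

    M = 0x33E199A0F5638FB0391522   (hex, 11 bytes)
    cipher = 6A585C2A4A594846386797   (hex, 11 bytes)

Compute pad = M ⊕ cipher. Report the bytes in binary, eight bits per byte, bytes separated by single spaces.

01011001 10111001 11000101 10001010 10111111 00111010 11000111 11110110 00000001 01110010 10110101

Since cipher = M ⊕ pad, XORing both sides with M gives pad = M ⊕ cipher.
 51 ^ 106 =  89
225 ^  88 = 185
153 ^  92 = 197
160 ^  42 = 138
245 ^  74 = 191
 99 ^  89 =  58
143 ^  72 = 199
176 ^  70 = 246
 57 ^  56 =   1
 21 ^ 103 = 114
 34 ^ 151 = 181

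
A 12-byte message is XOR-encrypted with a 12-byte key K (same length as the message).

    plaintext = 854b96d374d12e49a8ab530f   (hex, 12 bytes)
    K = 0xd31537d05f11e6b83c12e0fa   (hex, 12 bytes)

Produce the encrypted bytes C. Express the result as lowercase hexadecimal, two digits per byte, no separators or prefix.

565ea1032bc0c8f194b9b3f5

XOR is its own inverse, so applying the key byte-wise gives the result directly.
85 XOR d3 = 56
4b XOR 15 = 5e
96 XOR 37 = a1
d3 XOR d0 = 03
74 XOR 5f = 2b
d1 XOR 11 = c0
2e XOR e6 = c8
49 XOR b8 = f1
a8 XOR 3c = 94
ab XOR 12 = b9
53 XOR e0 = b3
0f XOR fa = f5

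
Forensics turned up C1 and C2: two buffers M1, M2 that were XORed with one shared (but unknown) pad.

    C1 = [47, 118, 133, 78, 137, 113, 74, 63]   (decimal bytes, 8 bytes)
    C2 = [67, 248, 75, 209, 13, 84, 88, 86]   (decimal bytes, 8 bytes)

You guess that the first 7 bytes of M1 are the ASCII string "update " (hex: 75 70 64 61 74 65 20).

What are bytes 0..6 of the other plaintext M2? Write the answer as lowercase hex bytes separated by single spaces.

19 fe aa fe f0 40 32

First, C1 ⊕ C2 = (M1 ⊕ K) ⊕ (M2 ⊕ K) = M1 ⊕ M2, so the key drops out. Then M2 = (M1 ⊕ M2) ⊕ M1 over the first 7 bytes.
byte 0: (2f ^ 43) ^ 75 = 6c ^ 75 = 19
byte 1: (76 ^ f8) ^ 70 = 8e ^ 70 = fe
byte 2: (85 ^ 4b) ^ 64 = ce ^ 64 = aa
byte 3: (4e ^ d1) ^ 61 = 9f ^ 61 = fe
byte 4: (89 ^ 0d) ^ 74 = 84 ^ 74 = f0
byte 5: (71 ^ 54) ^ 65 = 25 ^ 65 = 40
byte 6: (4a ^ 58) ^ 20 = 12 ^ 20 = 32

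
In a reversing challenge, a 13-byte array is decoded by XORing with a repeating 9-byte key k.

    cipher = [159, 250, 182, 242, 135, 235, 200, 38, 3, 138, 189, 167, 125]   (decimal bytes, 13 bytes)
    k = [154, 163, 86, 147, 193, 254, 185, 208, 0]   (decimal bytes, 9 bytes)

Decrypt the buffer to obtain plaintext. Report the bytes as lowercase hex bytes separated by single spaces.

The 9-byte key repeats, so the effective keystream is 9a a3 56 93 c1 fe b9 d0 00 9a a3 56 93.
byte 0: 159 xor 154 =   5
byte 1: 250 xor 163 =  89
byte 2: 182 xor  86 = 224
byte 3: 242 xor 147 =  97
byte 4: 135 xor 193 =  70
byte 5: 235 xor 254 =  21
byte 6: 200 xor 185 = 113
byte 7:  38 xor 208 = 246
byte 8:   3 xor   0 =   3
byte 9: 138 xor 154 =  16
byte 10: 189 xor 163 =  30
byte 11: 167 xor  86 = 241
byte 12: 125 xor 147 = 238

05 59 e0 61 46 15 71 f6 03 10 1e f1 ee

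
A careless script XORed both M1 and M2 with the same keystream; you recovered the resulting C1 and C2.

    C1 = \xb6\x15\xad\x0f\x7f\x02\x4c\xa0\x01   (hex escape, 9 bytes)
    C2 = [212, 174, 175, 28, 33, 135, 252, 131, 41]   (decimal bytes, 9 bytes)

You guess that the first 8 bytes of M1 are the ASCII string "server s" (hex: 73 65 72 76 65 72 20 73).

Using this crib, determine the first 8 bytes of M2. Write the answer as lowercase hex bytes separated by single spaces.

First, C1 ⊕ C2 = (M1 ⊕ K) ⊕ (M2 ⊕ K) = M1 ⊕ M2, so the key drops out. Then M2 = (M1 ⊕ M2) ⊕ M1 over the first 8 bytes.
byte 0: (b6 xor d4) xor 73 = 62 xor 73 = 11
byte 1: (15 xor ae) xor 65 = bb xor 65 = de
byte 2: (ad xor af) xor 72 = 02 xor 72 = 70
byte 3: (0f xor 1c) xor 76 = 13 xor 76 = 65
byte 4: (7f xor 21) xor 65 = 5e xor 65 = 3b
byte 5: (02 xor 87) xor 72 = 85 xor 72 = f7
byte 6: (4c xor fc) xor 20 = b0 xor 20 = 90
byte 7: (a0 xor 83) xor 73 = 23 xor 73 = 50

11 de 70 65 3b f7 90 50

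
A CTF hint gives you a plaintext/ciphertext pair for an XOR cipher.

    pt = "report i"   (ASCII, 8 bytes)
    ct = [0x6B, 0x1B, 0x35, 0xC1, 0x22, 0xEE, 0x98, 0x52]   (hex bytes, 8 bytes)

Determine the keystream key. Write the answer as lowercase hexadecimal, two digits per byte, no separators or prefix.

197e45ae509ab83b

Since ct = pt ⊕ key, XORing both sides with pt gives key = pt ⊕ ct.
114 ⊕ 107 =  25
101 ⊕  27 = 126
112 ⊕  53 =  69
111 ⊕ 193 = 174
114 ⊕  34 =  80
116 ⊕ 238 = 154
 32 ⊕ 152 = 184
105 ⊕  82 =  59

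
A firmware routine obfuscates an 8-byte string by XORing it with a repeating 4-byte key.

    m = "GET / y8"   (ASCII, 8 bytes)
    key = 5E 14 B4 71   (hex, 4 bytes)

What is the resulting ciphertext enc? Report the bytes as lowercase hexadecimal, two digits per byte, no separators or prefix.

1951e0517134cd49

The 4-byte key repeats, so the effective keystream is 5e 14 b4 71 5e 14 b4 71.
byte 0:  71 ^  94 =  25
byte 1:  69 ^  20 =  81
byte 2:  84 ^ 180 = 224
byte 3:  32 ^ 113 =  81
byte 4:  47 ^  94 = 113
byte 5:  32 ^  20 =  52
byte 6: 121 ^ 180 = 205
byte 7:  56 ^ 113 =  73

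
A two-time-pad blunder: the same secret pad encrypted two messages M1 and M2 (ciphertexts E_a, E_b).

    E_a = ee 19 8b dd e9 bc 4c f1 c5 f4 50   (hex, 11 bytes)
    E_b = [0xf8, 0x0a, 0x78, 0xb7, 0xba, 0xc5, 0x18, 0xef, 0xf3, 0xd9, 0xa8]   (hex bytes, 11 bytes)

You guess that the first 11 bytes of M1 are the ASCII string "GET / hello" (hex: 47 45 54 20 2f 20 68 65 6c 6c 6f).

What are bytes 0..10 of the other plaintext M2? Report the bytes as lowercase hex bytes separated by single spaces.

51 56 a7 4a 7c 59 3c 7b 5a 41 97

First, E_a ⊕ E_b = (M1 ⊕ K) ⊕ (M2 ⊕ K) = M1 ⊕ M2, so the key drops out. Then M2 = (M1 ⊕ M2) ⊕ M1 over the first 11 bytes.
byte 0: (ee ^ f8) ^ 47 = 16 ^ 47 = 51
byte 1: (19 ^ 0a) ^ 45 = 13 ^ 45 = 56
byte 2: (8b ^ 78) ^ 54 = f3 ^ 54 = a7
byte 3: (dd ^ b7) ^ 20 = 6a ^ 20 = 4a
byte 4: (e9 ^ ba) ^ 2f = 53 ^ 2f = 7c
byte 5: (bc ^ c5) ^ 20 = 79 ^ 20 = 59
byte 6: (4c ^ 18) ^ 68 = 54 ^ 68 = 3c
byte 7: (f1 ^ ef) ^ 65 = 1e ^ 65 = 7b
byte 8: (c5 ^ f3) ^ 6c = 36 ^ 6c = 5a
byte 9: (f4 ^ d9) ^ 6c = 2d ^ 6c = 41
byte 10: (50 ^ a8) ^ 6f = f8 ^ 6f = 97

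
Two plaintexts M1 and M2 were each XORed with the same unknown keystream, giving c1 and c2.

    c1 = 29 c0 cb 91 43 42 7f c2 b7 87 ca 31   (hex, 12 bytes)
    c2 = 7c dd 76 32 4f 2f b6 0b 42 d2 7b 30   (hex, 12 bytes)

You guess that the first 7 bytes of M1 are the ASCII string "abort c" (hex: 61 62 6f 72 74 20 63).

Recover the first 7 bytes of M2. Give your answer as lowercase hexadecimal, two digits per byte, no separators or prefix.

First, c1 ⊕ c2 = (M1 ⊕ K) ⊕ (M2 ⊕ K) = M1 ⊕ M2, so the key drops out. Then M2 = (M1 ⊕ M2) ⊕ M1 over the first 7 bytes.
byte 0: (29 xor 7c) xor 61 = 55 xor 61 = 34
byte 1: (c0 xor dd) xor 62 = 1d xor 62 = 7f
byte 2: (cb xor 76) xor 6f = bd xor 6f = d2
byte 3: (91 xor 32) xor 72 = a3 xor 72 = d1
byte 4: (43 xor 4f) xor 74 = 0c xor 74 = 78
byte 5: (42 xor 2f) xor 20 = 6d xor 20 = 4d
byte 6: (7f xor b6) xor 63 = c9 xor 63 = aa

347fd2d1784daa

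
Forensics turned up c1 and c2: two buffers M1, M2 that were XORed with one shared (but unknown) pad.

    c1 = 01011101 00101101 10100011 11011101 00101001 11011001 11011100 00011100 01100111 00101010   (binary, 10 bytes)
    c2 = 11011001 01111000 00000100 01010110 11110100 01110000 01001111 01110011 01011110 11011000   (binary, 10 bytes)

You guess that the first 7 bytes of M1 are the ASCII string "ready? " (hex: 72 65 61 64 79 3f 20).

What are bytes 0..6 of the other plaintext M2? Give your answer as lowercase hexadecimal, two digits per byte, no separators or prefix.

f630c6efa496b3

First, c1 ⊕ c2 = (M1 ⊕ K) ⊕ (M2 ⊕ K) = M1 ⊕ M2, so the key drops out. Then M2 = (M1 ⊕ M2) ⊕ M1 over the first 7 bytes.
byte 0: (5d ⊕ d9) ⊕ 72 = 84 ⊕ 72 = f6
byte 1: (2d ⊕ 78) ⊕ 65 = 55 ⊕ 65 = 30
byte 2: (a3 ⊕ 04) ⊕ 61 = a7 ⊕ 61 = c6
byte 3: (dd ⊕ 56) ⊕ 64 = 8b ⊕ 64 = ef
byte 4: (29 ⊕ f4) ⊕ 79 = dd ⊕ 79 = a4
byte 5: (d9 ⊕ 70) ⊕ 3f = a9 ⊕ 3f = 96
byte 6: (dc ⊕ 4f) ⊕ 20 = 93 ⊕ 20 = b3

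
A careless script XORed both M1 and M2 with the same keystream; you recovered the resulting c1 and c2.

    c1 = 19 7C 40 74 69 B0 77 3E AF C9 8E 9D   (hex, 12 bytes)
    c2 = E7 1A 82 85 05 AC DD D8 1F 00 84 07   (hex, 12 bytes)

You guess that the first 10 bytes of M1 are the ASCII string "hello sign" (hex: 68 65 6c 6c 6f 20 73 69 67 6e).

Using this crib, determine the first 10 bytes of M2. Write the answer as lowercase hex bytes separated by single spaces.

First, c1 ⊕ c2 = (M1 ⊕ K) ⊕ (M2 ⊕ K) = M1 ⊕ M2, so the key drops out. Then M2 = (M1 ⊕ M2) ⊕ M1 over the first 10 bytes.
byte 0: (19 ⊕ e7) ⊕ 68 = fe ⊕ 68 = 96
byte 1: (7c ⊕ 1a) ⊕ 65 = 66 ⊕ 65 = 03
byte 2: (40 ⊕ 82) ⊕ 6c = c2 ⊕ 6c = ae
byte 3: (74 ⊕ 85) ⊕ 6c = f1 ⊕ 6c = 9d
byte 4: (69 ⊕ 05) ⊕ 6f = 6c ⊕ 6f = 03
byte 5: (b0 ⊕ ac) ⊕ 20 = 1c ⊕ 20 = 3c
byte 6: (77 ⊕ dd) ⊕ 73 = aa ⊕ 73 = d9
byte 7: (3e ⊕ d8) ⊕ 69 = e6 ⊕ 69 = 8f
byte 8: (af ⊕ 1f) ⊕ 67 = b0 ⊕ 67 = d7
byte 9: (c9 ⊕ 00) ⊕ 6e = c9 ⊕ 6e = a7

96 03 ae 9d 03 3c d9 8f d7 a7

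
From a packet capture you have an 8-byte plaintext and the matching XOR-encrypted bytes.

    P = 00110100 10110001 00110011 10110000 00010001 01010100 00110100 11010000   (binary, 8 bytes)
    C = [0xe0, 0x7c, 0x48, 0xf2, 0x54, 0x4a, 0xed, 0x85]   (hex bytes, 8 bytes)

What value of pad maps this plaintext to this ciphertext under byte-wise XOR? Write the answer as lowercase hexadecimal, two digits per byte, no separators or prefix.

d4cd7b42451ed955

Since C = P ⊕ pad, XORing both sides with P gives pad = P ⊕ C.
byte 0: 34 ⊕ e0 = d4
byte 1: b1 ⊕ 7c = cd
byte 2: 33 ⊕ 48 = 7b
byte 3: b0 ⊕ f2 = 42
byte 4: 11 ⊕ 54 = 45
byte 5: 54 ⊕ 4a = 1e
byte 6: 34 ⊕ ed = d9
byte 7: d0 ⊕ 85 = 55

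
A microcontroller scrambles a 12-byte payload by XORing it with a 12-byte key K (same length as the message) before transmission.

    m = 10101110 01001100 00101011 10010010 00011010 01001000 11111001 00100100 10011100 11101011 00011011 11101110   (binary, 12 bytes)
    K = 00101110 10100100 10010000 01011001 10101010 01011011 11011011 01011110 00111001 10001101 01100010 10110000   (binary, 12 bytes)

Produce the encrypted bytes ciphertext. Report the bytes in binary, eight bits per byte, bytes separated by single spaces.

10000000 11101000 10111011 11001011 10110000 00010011 00100010 01111010 10100101 01100110 01111001 01011110

byte 0: 174 xor  46 = 128
byte 1:  76 xor 164 = 232
byte 2:  43 xor 144 = 187
byte 3: 146 xor  89 = 203
byte 4:  26 xor 170 = 176
byte 5:  72 xor  91 =  19
byte 6: 249 xor 219 =  34
byte 7:  36 xor  94 = 122
byte 8: 156 xor  57 = 165
byte 9: 235 xor 141 = 102
byte 10:  27 xor  98 = 121
byte 11: 238 xor 176 =  94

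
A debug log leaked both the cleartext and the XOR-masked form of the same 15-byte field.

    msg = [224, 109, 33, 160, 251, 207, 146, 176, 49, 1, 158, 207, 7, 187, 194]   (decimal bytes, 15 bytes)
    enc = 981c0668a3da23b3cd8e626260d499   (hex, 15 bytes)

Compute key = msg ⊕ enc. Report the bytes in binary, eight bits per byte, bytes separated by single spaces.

01111000 01110001 00100111 11001000 01011000 00010101 10110001 00000011 11111100 10001111 11111100 10101101 01100111 01101111 01011011

Since enc = msg ⊕ key, XORing both sides with msg gives key = msg ⊕ enc.
224 ^ 152 = 120
109 ^  28 = 113
 33 ^   6 =  39
160 ^ 104 = 200
251 ^ 163 =  88
207 ^ 218 =  21
146 ^  35 = 177
176 ^ 179 =   3
 49 ^ 205 = 252
  1 ^ 142 = 143
158 ^  98 = 252
207 ^  98 = 173
  7 ^  96 = 103
187 ^ 212 = 111
194 ^ 153 =  91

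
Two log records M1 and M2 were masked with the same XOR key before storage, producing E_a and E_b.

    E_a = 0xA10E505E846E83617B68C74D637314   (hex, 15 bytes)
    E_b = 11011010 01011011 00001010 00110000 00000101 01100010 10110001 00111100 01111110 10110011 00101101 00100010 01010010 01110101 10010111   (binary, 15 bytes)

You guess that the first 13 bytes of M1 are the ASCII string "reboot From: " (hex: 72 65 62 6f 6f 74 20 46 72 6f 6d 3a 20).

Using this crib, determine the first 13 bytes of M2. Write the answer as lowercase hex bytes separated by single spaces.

09 30 38 01 ee 78 12 1b 77 b4 87 55 11

First, E_a ⊕ E_b = (M1 ⊕ K) ⊕ (M2 ⊕ K) = M1 ⊕ M2, so the key drops out. Then M2 = (M1 ⊕ M2) ⊕ M1 over the first 13 bytes.
byte 0: (a1 ⊕ da) ⊕ 72 = 7b ⊕ 72 = 09
byte 1: (0e ⊕ 5b) ⊕ 65 = 55 ⊕ 65 = 30
byte 2: (50 ⊕ 0a) ⊕ 62 = 5a ⊕ 62 = 38
byte 3: (5e ⊕ 30) ⊕ 6f = 6e ⊕ 6f = 01
byte 4: (84 ⊕ 05) ⊕ 6f = 81 ⊕ 6f = ee
byte 5: (6e ⊕ 62) ⊕ 74 = 0c ⊕ 74 = 78
byte 6: (83 ⊕ b1) ⊕ 20 = 32 ⊕ 20 = 12
byte 7: (61 ⊕ 3c) ⊕ 46 = 5d ⊕ 46 = 1b
byte 8: (7b ⊕ 7e) ⊕ 72 = 05 ⊕ 72 = 77
byte 9: (68 ⊕ b3) ⊕ 6f = db ⊕ 6f = b4
byte 10: (c7 ⊕ 2d) ⊕ 6d = ea ⊕ 6d = 87
byte 11: (4d ⊕ 22) ⊕ 3a = 6f ⊕ 3a = 55
byte 12: (63 ⊕ 52) ⊕ 20 = 31 ⊕ 20 = 11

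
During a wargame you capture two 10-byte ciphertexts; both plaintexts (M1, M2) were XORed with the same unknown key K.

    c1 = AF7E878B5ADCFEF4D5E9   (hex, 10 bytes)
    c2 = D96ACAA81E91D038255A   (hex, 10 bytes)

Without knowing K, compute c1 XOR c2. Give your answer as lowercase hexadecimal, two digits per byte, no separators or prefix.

c1 ⊕ c2 = (M1 ⊕ K) ⊕ (M2 ⊕ K) = M1 ⊕ M2 — the shared key cancels under XOR.
175 XOR 217 = 118
126 XOR 106 =  20
135 XOR 202 =  77
139 XOR 168 =  35
 90 XOR  30 =  68
220 XOR 145 =  77
254 XOR 208 =  46
244 XOR  56 = 204
213 XOR  37 = 240
233 XOR  90 = 179

76144d23444d2eccf0b3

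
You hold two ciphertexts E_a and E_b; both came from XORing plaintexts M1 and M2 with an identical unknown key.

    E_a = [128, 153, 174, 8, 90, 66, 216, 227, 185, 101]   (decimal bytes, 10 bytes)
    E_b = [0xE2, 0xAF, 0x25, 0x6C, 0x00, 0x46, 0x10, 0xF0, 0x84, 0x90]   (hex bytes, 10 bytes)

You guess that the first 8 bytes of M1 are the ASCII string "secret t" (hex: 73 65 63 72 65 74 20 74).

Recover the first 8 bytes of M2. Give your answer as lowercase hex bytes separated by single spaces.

First, E_a ⊕ E_b = (M1 ⊕ K) ⊕ (M2 ⊕ K) = M1 ⊕ M2, so the key drops out. Then M2 = (M1 ⊕ M2) ⊕ M1 over the first 8 bytes.
byte 0: (80 XOR e2) XOR 73 = 62 XOR 73 = 11
byte 1: (99 XOR af) XOR 65 = 36 XOR 65 = 53
byte 2: (ae XOR 25) XOR 63 = 8b XOR 63 = e8
byte 3: (08 XOR 6c) XOR 72 = 64 XOR 72 = 16
byte 4: (5a XOR 00) XOR 65 = 5a XOR 65 = 3f
byte 5: (42 XOR 46) XOR 74 = 04 XOR 74 = 70
byte 6: (d8 XOR 10) XOR 20 = c8 XOR 20 = e8
byte 7: (e3 XOR f0) XOR 74 = 13 XOR 74 = 67

11 53 e8 16 3f 70 e8 67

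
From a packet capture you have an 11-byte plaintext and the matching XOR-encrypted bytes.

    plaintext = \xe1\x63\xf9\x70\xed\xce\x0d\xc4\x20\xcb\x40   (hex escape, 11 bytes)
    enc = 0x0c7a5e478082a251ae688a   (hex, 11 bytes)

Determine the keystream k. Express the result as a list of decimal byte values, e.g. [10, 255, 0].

Since enc = plaintext ⊕ k, XORing both sides with plaintext gives k = plaintext ⊕ enc.
e1 xor 0c = ed
63 xor 7a = 19
f9 xor 5e = a7
70 xor 47 = 37
ed xor 80 = 6d
ce xor 82 = 4c
0d xor a2 = af
c4 xor 51 = 95
20 xor ae = 8e
cb xor 68 = a3
40 xor 8a = ca

[237, 25, 167, 55, 109, 76, 175, 149, 142, 163, 202]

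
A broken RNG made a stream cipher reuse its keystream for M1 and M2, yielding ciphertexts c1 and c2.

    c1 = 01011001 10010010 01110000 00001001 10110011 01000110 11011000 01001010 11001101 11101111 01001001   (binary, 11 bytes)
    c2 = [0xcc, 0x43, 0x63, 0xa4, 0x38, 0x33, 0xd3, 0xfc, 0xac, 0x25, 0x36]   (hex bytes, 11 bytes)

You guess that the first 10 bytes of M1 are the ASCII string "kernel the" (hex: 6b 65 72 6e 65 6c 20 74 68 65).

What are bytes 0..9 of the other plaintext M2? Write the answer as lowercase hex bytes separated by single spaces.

fe b4 61 c3 ee 19 2b c2 09 af

First, c1 ⊕ c2 = (M1 ⊕ K) ⊕ (M2 ⊕ K) = M1 ⊕ M2, so the key drops out. Then M2 = (M1 ⊕ M2) ⊕ M1 over the first 10 bytes.
byte 0: (59 xor cc) xor 6b = 95 xor 6b = fe
byte 1: (92 xor 43) xor 65 = d1 xor 65 = b4
byte 2: (70 xor 63) xor 72 = 13 xor 72 = 61
byte 3: (09 xor a4) xor 6e = ad xor 6e = c3
byte 4: (b3 xor 38) xor 65 = 8b xor 65 = ee
byte 5: (46 xor 33) xor 6c = 75 xor 6c = 19
byte 6: (d8 xor d3) xor 20 = 0b xor 20 = 2b
byte 7: (4a xor fc) xor 74 = b6 xor 74 = c2
byte 8: (cd xor ac) xor 68 = 61 xor 68 = 09
byte 9: (ef xor 25) xor 65 = ca xor 65 = af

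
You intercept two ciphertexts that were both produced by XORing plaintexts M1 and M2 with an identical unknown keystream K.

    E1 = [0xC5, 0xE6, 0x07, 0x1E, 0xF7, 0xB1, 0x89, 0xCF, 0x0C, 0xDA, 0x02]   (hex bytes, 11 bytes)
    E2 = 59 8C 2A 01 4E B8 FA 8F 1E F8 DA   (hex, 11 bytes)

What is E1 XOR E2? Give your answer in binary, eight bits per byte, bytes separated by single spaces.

10011100 01101010 00101101 00011111 10111001 00001001 01110011 01000000 00010010 00100010 11011000

E1 ⊕ E2 = (M1 ⊕ K) ⊕ (M2 ⊕ K) = M1 ⊕ M2 — the shared key cancels under XOR.
11000101 XOR 01011001 = 10011100
11100110 XOR 10001100 = 01101010
00000111 XOR 00101010 = 00101101
00011110 XOR 00000001 = 00011111
11110111 XOR 01001110 = 10111001
10110001 XOR 10111000 = 00001001
10001001 XOR 11111010 = 01110011
11001111 XOR 10001111 = 01000000
00001100 XOR 00011110 = 00010010
11011010 XOR 11111000 = 00100010
00000010 XOR 11011010 = 11011000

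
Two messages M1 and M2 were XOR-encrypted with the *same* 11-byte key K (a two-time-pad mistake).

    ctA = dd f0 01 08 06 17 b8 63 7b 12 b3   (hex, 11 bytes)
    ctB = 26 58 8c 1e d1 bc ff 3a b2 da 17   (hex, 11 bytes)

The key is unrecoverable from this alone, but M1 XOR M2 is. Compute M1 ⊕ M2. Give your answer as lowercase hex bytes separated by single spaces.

ctA ⊕ ctB = (M1 ⊕ K) ⊕ (M2 ⊕ K) = M1 ⊕ M2 — the shared key cancels under XOR.
dd XOR 26 = fb
f0 XOR 58 = a8
01 XOR 8c = 8d
08 XOR 1e = 16
06 XOR d1 = d7
17 XOR bc = ab
b8 XOR ff = 47
63 XOR 3a = 59
7b XOR b2 = c9
12 XOR da = c8
b3 XOR 17 = a4

fb a8 8d 16 d7 ab 47 59 c9 c8 a4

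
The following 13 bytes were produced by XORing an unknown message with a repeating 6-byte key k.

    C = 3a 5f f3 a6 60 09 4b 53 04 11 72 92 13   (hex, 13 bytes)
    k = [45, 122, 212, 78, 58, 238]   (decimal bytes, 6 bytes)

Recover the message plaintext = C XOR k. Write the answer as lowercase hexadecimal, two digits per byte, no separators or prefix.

172527e85ae76629d05f487c3e

The 6-byte key repeats, so the effective keystream is 2d 7a d4 4e 3a ee 2d 7a d4 4e 3a ee 2d.
byte 0: 3a ⊕ 2d = 17
byte 1: 5f ⊕ 7a = 25
byte 2: f3 ⊕ d4 = 27
byte 3: a6 ⊕ 4e = e8
byte 4: 60 ⊕ 3a = 5a
byte 5: 09 ⊕ ee = e7
byte 6: 4b ⊕ 2d = 66
byte 7: 53 ⊕ 7a = 29
byte 8: 04 ⊕ d4 = d0
byte 9: 11 ⊕ 4e = 5f
byte 10: 72 ⊕ 3a = 48
byte 11: 92 ⊕ ee = 7c
byte 12: 13 ⊕ 2d = 3e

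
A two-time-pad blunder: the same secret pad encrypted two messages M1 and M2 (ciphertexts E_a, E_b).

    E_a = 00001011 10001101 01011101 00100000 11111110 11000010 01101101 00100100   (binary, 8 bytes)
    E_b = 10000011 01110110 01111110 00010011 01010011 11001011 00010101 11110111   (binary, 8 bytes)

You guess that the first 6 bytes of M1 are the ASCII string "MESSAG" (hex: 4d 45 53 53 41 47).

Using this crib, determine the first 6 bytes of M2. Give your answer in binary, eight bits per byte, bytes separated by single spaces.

11000101 10111110 01110000 01100000 11101100 01001110

First, E_a ⊕ E_b = (M1 ⊕ K) ⊕ (M2 ⊕ K) = M1 ⊕ M2, so the key drops out. Then M2 = (M1 ⊕ M2) ⊕ M1 over the first 6 bytes.
byte 0: (0b ^ 83) ^ 4d = 88 ^ 4d = c5
byte 1: (8d ^ 76) ^ 45 = fb ^ 45 = be
byte 2: (5d ^ 7e) ^ 53 = 23 ^ 53 = 70
byte 3: (20 ^ 13) ^ 53 = 33 ^ 53 = 60
byte 4: (fe ^ 53) ^ 41 = ad ^ 41 = ec
byte 5: (c2 ^ cb) ^ 47 = 09 ^ 47 = 4e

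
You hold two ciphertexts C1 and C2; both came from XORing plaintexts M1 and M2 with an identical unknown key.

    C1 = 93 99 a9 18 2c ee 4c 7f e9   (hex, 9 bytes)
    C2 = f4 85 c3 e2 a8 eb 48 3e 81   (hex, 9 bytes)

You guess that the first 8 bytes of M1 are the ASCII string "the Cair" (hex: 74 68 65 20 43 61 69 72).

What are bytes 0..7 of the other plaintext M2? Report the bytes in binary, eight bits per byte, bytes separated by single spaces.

00010011 01110100 00001111 11011010 11000111 01100100 01101101 00110011

First, C1 ⊕ C2 = (M1 ⊕ K) ⊕ (M2 ⊕ K) = M1 ⊕ M2, so the key drops out. Then M2 = (M1 ⊕ M2) ⊕ M1 over the first 8 bytes.
byte 0: (93 ⊕ f4) ⊕ 74 = 67 ⊕ 74 = 13
byte 1: (99 ⊕ 85) ⊕ 68 = 1c ⊕ 68 = 74
byte 2: (a9 ⊕ c3) ⊕ 65 = 6a ⊕ 65 = 0f
byte 3: (18 ⊕ e2) ⊕ 20 = fa ⊕ 20 = da
byte 4: (2c ⊕ a8) ⊕ 43 = 84 ⊕ 43 = c7
byte 5: (ee ⊕ eb) ⊕ 61 = 05 ⊕ 61 = 64
byte 6: (4c ⊕ 48) ⊕ 69 = 04 ⊕ 69 = 6d
byte 7: (7f ⊕ 3e) ⊕ 72 = 41 ⊕ 72 = 33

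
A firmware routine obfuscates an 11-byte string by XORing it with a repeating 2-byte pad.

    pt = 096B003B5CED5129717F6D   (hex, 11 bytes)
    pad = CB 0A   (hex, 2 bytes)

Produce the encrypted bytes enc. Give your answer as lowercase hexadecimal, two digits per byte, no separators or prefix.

c261cb3197e79a23ba75a6

The 2-byte key repeats, so the effective keystream is cb 0a cb 0a cb 0a cb 0a cb 0a cb.
byte 0: 09 ⊕ cb = c2
byte 1: 6b ⊕ 0a = 61
byte 2: 00 ⊕ cb = cb
byte 3: 3b ⊕ 0a = 31
byte 4: 5c ⊕ cb = 97
byte 5: ed ⊕ 0a = e7
byte 6: 51 ⊕ cb = 9a
byte 7: 29 ⊕ 0a = 23
byte 8: 71 ⊕ cb = ba
byte 9: 7f ⊕ 0a = 75
byte 10: 6d ⊕ cb = a6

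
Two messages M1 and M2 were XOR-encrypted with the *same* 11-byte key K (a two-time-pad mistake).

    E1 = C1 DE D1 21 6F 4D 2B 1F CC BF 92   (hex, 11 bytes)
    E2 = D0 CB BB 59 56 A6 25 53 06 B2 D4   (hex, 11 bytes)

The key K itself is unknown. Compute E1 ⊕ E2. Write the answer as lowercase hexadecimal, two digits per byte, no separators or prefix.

11156a7839eb0e4cca0d46

E1 ⊕ E2 = (M1 ⊕ K) ⊕ (M2 ⊕ K) = M1 ⊕ M2 — the shared key cancels under XOR.
c1 XOR d0 = 11
de XOR cb = 15
d1 XOR bb = 6a
21 XOR 59 = 78
6f XOR 56 = 39
4d XOR a6 = eb
2b XOR 25 = 0e
1f XOR 53 = 4c
cc XOR 06 = ca
bf XOR b2 = 0d
92 XOR d4 = 46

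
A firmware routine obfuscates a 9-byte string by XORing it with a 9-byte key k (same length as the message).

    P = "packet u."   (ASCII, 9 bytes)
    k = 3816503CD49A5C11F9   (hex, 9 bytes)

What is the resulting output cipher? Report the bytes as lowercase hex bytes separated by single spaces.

48 77 33 57 b1 ee 7c 64 d7

byte 0: 112 ⊕  56 =  72
byte 1:  97 ⊕  22 = 119
byte 2:  99 ⊕  80 =  51
byte 3: 107 ⊕  60 =  87
byte 4: 101 ⊕ 212 = 177
byte 5: 116 ⊕ 154 = 238
byte 6:  32 ⊕  92 = 124
byte 7: 117 ⊕  17 = 100
byte 8:  46 ⊕ 249 = 215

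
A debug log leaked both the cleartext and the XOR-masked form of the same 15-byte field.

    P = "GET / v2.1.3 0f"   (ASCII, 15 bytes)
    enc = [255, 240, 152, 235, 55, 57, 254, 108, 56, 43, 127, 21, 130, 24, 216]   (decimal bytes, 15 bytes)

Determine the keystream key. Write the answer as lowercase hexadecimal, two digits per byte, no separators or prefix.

b8b5cccb1819885e161a5126a228be

Since enc = P ⊕ key, XORing both sides with P gives key = P ⊕ enc.
byte 0: 01000111 XOR 11111111 = 10111000
byte 1: 01000101 XOR 11110000 = 10110101
byte 2: 01010100 XOR 10011000 = 11001100
byte 3: 00100000 XOR 11101011 = 11001011
byte 4: 00101111 XOR 00110111 = 00011000
byte 5: 00100000 XOR 00111001 = 00011001
byte 6: 01110110 XOR 11111110 = 10001000
byte 7: 00110010 XOR 01101100 = 01011110
byte 8: 00101110 XOR 00111000 = 00010110
byte 9: 00110001 XOR 00101011 = 00011010
byte 10: 00101110 XOR 01111111 = 01010001
byte 11: 00110011 XOR 00010101 = 00100110
byte 12: 00100000 XOR 10000010 = 10100010
byte 13: 00110000 XOR 00011000 = 00101000
byte 14: 01100110 XOR 11011000 = 10111110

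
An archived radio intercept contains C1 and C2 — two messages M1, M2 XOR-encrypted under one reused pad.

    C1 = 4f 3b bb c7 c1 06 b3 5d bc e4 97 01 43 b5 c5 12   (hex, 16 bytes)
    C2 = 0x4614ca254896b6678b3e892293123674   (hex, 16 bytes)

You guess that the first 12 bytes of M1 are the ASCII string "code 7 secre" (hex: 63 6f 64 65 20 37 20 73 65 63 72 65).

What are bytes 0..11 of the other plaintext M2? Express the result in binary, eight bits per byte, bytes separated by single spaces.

01101010 01000000 00010101 10000111 10101001 10100111 00100101 01001001 01010010 10111001 01101100 01000110

First, C1 ⊕ C2 = (M1 ⊕ K) ⊕ (M2 ⊕ K) = M1 ⊕ M2, so the key drops out. Then M2 = (M1 ⊕ M2) ⊕ M1 over the first 12 bytes.
byte 0: (4f XOR 46) XOR 63 = 09 XOR 63 = 6a
byte 1: (3b XOR 14) XOR 6f = 2f XOR 6f = 40
byte 2: (bb XOR ca) XOR 64 = 71 XOR 64 = 15
byte 3: (c7 XOR 25) XOR 65 = e2 XOR 65 = 87
byte 4: (c1 XOR 48) XOR 20 = 89 XOR 20 = a9
byte 5: (06 XOR 96) XOR 37 = 90 XOR 37 = a7
byte 6: (b3 XOR b6) XOR 20 = 05 XOR 20 = 25
byte 7: (5d XOR 67) XOR 73 = 3a XOR 73 = 49
byte 8: (bc XOR 8b) XOR 65 = 37 XOR 65 = 52
byte 9: (e4 XOR 3e) XOR 63 = da XOR 63 = b9
byte 10: (97 XOR 89) XOR 72 = 1e XOR 72 = 6c
byte 11: (01 XOR 22) XOR 65 = 23 XOR 65 = 46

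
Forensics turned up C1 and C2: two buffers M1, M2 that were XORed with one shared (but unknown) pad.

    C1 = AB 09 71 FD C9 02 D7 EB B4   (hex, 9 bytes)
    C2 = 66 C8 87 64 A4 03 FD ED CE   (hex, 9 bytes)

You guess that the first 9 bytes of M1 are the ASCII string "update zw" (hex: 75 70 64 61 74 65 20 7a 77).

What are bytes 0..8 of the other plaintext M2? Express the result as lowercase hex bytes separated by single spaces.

First, C1 ⊕ C2 = (M1 ⊕ K) ⊕ (M2 ⊕ K) = M1 ⊕ M2, so the key drops out. Then M2 = (M1 ⊕ M2) ⊕ M1 over the first 9 bytes.
byte 0: (ab xor 66) xor 75 = cd xor 75 = b8
byte 1: (09 xor c8) xor 70 = c1 xor 70 = b1
byte 2: (71 xor 87) xor 64 = f6 xor 64 = 92
byte 3: (fd xor 64) xor 61 = 99 xor 61 = f8
byte 4: (c9 xor a4) xor 74 = 6d xor 74 = 19
byte 5: (02 xor 03) xor 65 = 01 xor 65 = 64
byte 6: (d7 xor fd) xor 20 = 2a xor 20 = 0a
byte 7: (eb xor ed) xor 7a = 06 xor 7a = 7c
byte 8: (b4 xor ce) xor 77 = 7a xor 77 = 0d

b8 b1 92 f8 19 64 0a 7c 0d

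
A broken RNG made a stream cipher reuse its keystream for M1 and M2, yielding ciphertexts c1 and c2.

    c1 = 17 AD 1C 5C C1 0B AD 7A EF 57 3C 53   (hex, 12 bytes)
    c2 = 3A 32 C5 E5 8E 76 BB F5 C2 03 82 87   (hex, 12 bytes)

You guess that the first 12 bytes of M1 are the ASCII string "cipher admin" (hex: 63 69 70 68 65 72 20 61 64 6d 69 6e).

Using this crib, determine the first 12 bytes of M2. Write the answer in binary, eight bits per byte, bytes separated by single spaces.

01001110 11110110 10101001 11010001 00101010 00001111 00110110 11101110 01001001 00111001 11010111 10111010

First, c1 ⊕ c2 = (M1 ⊕ K) ⊕ (M2 ⊕ K) = M1 ⊕ M2, so the key drops out. Then M2 = (M1 ⊕ M2) ⊕ M1 over the first 12 bytes.
byte 0: (17 ^ 3a) ^ 63 = 2d ^ 63 = 4e
byte 1: (ad ^ 32) ^ 69 = 9f ^ 69 = f6
byte 2: (1c ^ c5) ^ 70 = d9 ^ 70 = a9
byte 3: (5c ^ e5) ^ 68 = b9 ^ 68 = d1
byte 4: (c1 ^ 8e) ^ 65 = 4f ^ 65 = 2a
byte 5: (0b ^ 76) ^ 72 = 7d ^ 72 = 0f
byte 6: (ad ^ bb) ^ 20 = 16 ^ 20 = 36
byte 7: (7a ^ f5) ^ 61 = 8f ^ 61 = ee
byte 8: (ef ^ c2) ^ 64 = 2d ^ 64 = 49
byte 9: (57 ^ 03) ^ 6d = 54 ^ 6d = 39
byte 10: (3c ^ 82) ^ 69 = be ^ 69 = d7
byte 11: (53 ^ 87) ^ 6e = d4 ^ 6e = ba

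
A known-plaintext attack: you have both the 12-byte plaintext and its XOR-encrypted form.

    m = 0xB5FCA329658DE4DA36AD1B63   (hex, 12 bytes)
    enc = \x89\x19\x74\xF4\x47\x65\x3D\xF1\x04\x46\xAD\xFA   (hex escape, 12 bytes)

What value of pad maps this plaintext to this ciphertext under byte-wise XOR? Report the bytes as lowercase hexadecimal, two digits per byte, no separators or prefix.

Since enc = m ⊕ pad, XORing both sides with m gives pad = m ⊕ enc.
b5 ^ 89 = 3c
fc ^ 19 = e5
a3 ^ 74 = d7
29 ^ f4 = dd
65 ^ 47 = 22
8d ^ 65 = e8
e4 ^ 3d = d9
da ^ f1 = 2b
36 ^ 04 = 32
ad ^ 46 = eb
1b ^ ad = b6
63 ^ fa = 99

3ce5d7dd22e8d92b32ebb699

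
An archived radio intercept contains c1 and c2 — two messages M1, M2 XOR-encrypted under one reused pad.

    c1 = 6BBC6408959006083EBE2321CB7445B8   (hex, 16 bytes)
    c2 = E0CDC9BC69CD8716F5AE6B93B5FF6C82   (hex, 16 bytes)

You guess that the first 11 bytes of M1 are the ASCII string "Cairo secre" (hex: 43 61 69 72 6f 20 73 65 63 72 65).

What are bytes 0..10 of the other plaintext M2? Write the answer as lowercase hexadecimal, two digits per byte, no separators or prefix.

c810c4c6937df27ba8622d

First, c1 ⊕ c2 = (M1 ⊕ K) ⊕ (M2 ⊕ K) = M1 ⊕ M2, so the key drops out. Then M2 = (M1 ⊕ M2) ⊕ M1 over the first 11 bytes.
byte 0: (6b ^ e0) ^ 43 = 8b ^ 43 = c8
byte 1: (bc ^ cd) ^ 61 = 71 ^ 61 = 10
byte 2: (64 ^ c9) ^ 69 = ad ^ 69 = c4
byte 3: (08 ^ bc) ^ 72 = b4 ^ 72 = c6
byte 4: (95 ^ 69) ^ 6f = fc ^ 6f = 93
byte 5: (90 ^ cd) ^ 20 = 5d ^ 20 = 7d
byte 6: (06 ^ 87) ^ 73 = 81 ^ 73 = f2
byte 7: (08 ^ 16) ^ 65 = 1e ^ 65 = 7b
byte 8: (3e ^ f5) ^ 63 = cb ^ 63 = a8
byte 9: (be ^ ae) ^ 72 = 10 ^ 72 = 62
byte 10: (23 ^ 6b) ^ 65 = 48 ^ 65 = 2d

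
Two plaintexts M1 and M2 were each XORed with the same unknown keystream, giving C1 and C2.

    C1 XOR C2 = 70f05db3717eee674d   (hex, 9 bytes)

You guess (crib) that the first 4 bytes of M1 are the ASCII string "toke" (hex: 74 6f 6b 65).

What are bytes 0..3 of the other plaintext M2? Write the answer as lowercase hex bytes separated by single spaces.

Since C1 ⊕ C2 = M1 ⊕ M2, XORing with the guessed M1 bytes yields the corresponding M2 bytes: M2 = (C1 ⊕ C2) ⊕ M1.
70 xor 74 = 04
f0 xor 6f = 9f
5d xor 6b = 36
b3 xor 65 = d6

04 9f 36 d6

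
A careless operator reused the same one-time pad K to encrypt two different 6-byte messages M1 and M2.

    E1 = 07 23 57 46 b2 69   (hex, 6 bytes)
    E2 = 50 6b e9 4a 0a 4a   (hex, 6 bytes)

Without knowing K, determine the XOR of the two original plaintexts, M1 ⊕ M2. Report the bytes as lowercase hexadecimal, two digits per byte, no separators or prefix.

5748be0cb823

E1 ⊕ E2 = (M1 ⊕ K) ⊕ (M2 ⊕ K) = M1 ⊕ M2 — the shared key cancels under XOR.
byte 0: 07 ^ 50 = 57
byte 1: 23 ^ 6b = 48
byte 2: 57 ^ e9 = be
byte 3: 46 ^ 4a = 0c
byte 4: b2 ^ 0a = b8
byte 5: 69 ^ 4a = 23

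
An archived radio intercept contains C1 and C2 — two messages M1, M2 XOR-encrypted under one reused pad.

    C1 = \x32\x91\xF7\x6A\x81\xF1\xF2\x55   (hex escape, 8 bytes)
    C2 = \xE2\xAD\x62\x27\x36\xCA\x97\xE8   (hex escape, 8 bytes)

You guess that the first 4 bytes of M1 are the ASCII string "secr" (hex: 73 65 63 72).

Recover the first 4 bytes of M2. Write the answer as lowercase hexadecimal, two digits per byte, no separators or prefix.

First, C1 ⊕ C2 = (M1 ⊕ K) ⊕ (M2 ⊕ K) = M1 ⊕ M2, so the key drops out. Then M2 = (M1 ⊕ M2) ⊕ M1 over the first 4 bytes.
byte 0: (32 ^ e2) ^ 73 = d0 ^ 73 = a3
byte 1: (91 ^ ad) ^ 65 = 3c ^ 65 = 59
byte 2: (f7 ^ 62) ^ 63 = 95 ^ 63 = f6
byte 3: (6a ^ 27) ^ 72 = 4d ^ 72 = 3f

a359f63f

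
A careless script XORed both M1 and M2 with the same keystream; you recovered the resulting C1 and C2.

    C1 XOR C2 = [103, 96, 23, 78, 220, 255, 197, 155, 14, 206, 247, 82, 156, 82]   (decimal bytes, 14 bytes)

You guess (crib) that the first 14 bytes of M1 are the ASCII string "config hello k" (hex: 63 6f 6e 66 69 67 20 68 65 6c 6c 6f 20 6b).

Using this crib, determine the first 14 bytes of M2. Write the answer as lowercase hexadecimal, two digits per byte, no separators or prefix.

Since C1 ⊕ C2 = M1 ⊕ M2, XORing with the guessed M1 bytes yields the corresponding M2 bytes: M2 = (C1 ⊕ C2) ⊕ M1.
byte 0: 67 xor 63 = 04
byte 1: 60 xor 6f = 0f
byte 2: 17 xor 6e = 79
byte 3: 4e xor 66 = 28
byte 4: dc xor 69 = b5
byte 5: ff xor 67 = 98
byte 6: c5 xor 20 = e5
byte 7: 9b xor 68 = f3
byte 8: 0e xor 65 = 6b
byte 9: ce xor 6c = a2
byte 10: f7 xor 6c = 9b
byte 11: 52 xor 6f = 3d
byte 12: 9c xor 20 = bc
byte 13: 52 xor 6b = 39

040f7928b598e5f36ba29b3dbc39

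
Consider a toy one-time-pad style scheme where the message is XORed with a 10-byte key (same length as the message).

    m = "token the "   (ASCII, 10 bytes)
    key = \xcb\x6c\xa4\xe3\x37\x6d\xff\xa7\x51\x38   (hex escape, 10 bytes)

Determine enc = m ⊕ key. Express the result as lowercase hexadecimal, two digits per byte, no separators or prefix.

116 XOR 203 = 191
111 XOR 108 =   3
107 XOR 164 = 207
101 XOR 227 = 134
110 XOR  55 =  89
 32 XOR 109 =  77
116 XOR 255 = 139
104 XOR 167 = 207
101 XOR  81 =  52
 32 XOR  56 =  24

bf03cf86594d8bcf3418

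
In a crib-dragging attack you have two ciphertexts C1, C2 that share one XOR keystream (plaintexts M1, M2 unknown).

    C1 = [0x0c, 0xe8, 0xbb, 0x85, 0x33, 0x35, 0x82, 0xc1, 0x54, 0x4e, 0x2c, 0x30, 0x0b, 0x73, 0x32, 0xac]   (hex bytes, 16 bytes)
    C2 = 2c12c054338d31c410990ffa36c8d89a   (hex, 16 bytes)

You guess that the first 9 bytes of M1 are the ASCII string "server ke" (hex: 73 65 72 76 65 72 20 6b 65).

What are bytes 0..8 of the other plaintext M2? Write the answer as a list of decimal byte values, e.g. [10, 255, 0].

First, C1 ⊕ C2 = (M1 ⊕ K) ⊕ (M2 ⊕ K) = M1 ⊕ M2, so the key drops out. Then M2 = (M1 ⊕ M2) ⊕ M1 over the first 9 bytes.
byte 0: (0c XOR 2c) XOR 73 = 20 XOR 73 = 53
byte 1: (e8 XOR 12) XOR 65 = fa XOR 65 = 9f
byte 2: (bb XOR c0) XOR 72 = 7b XOR 72 = 09
byte 3: (85 XOR 54) XOR 76 = d1 XOR 76 = a7
byte 4: (33 XOR 33) XOR 65 = 00 XOR 65 = 65
byte 5: (35 XOR 8d) XOR 72 = b8 XOR 72 = ca
byte 6: (82 XOR 31) XOR 20 = b3 XOR 20 = 93
byte 7: (c1 XOR c4) XOR 6b = 05 XOR 6b = 6e
byte 8: (54 XOR 10) XOR 65 = 44 XOR 65 = 21

[83, 159, 9, 167, 101, 202, 147, 110, 33]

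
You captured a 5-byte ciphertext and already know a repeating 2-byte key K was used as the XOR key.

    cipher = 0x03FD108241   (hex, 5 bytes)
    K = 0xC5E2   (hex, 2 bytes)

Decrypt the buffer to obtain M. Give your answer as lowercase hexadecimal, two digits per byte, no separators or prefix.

The 2-byte key repeats, so the effective keystream is c5 e2 c5 e2 c5.
byte 0:   3 ^ 197 = 198
byte 1: 253 ^ 226 =  31
byte 2:  16 ^ 197 = 213
byte 3: 130 ^ 226 =  96
byte 4:  65 ^ 197 = 132

c61fd56084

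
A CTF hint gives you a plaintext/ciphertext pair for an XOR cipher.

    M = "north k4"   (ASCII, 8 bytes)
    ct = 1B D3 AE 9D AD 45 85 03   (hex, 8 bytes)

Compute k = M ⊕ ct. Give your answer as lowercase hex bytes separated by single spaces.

75 bc dc e9 c5 65 ee 37

Since ct = M ⊕ k, XORing both sides with M gives k = M ⊕ ct.
6e ⊕ 1b = 75
6f ⊕ d3 = bc
72 ⊕ ae = dc
74 ⊕ 9d = e9
68 ⊕ ad = c5
20 ⊕ 45 = 65
6b ⊕ 85 = ee
34 ⊕ 03 = 37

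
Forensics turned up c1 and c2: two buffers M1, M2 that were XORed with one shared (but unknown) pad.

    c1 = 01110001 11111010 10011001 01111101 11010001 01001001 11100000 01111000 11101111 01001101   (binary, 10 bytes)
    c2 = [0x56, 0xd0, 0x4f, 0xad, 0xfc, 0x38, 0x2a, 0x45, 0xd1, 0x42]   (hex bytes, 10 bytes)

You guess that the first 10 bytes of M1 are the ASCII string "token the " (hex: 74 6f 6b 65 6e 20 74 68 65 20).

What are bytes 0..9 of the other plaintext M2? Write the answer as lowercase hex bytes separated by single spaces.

53 45 bd b5 43 51 be 55 5b 2f

First, c1 ⊕ c2 = (M1 ⊕ K) ⊕ (M2 ⊕ K) = M1 ⊕ M2, so the key drops out. Then M2 = (M1 ⊕ M2) ⊕ M1 over the first 10 bytes.
byte 0: (71 XOR 56) XOR 74 = 27 XOR 74 = 53
byte 1: (fa XOR d0) XOR 6f = 2a XOR 6f = 45
byte 2: (99 XOR 4f) XOR 6b = d6 XOR 6b = bd
byte 3: (7d XOR ad) XOR 65 = d0 XOR 65 = b5
byte 4: (d1 XOR fc) XOR 6e = 2d XOR 6e = 43
byte 5: (49 XOR 38) XOR 20 = 71 XOR 20 = 51
byte 6: (e0 XOR 2a) XOR 74 = ca XOR 74 = be
byte 7: (78 XOR 45) XOR 68 = 3d XOR 68 = 55
byte 8: (ef XOR d1) XOR 65 = 3e XOR 65 = 5b
byte 9: (4d XOR 42) XOR 20 = 0f XOR 20 = 2f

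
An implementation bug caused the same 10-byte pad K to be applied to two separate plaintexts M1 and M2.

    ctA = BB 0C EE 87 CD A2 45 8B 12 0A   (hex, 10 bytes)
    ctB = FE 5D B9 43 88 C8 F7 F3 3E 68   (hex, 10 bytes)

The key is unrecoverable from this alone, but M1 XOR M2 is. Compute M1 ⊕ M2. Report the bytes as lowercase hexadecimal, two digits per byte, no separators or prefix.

ctA ⊕ ctB = (M1 ⊕ K) ⊕ (M2 ⊕ K) = M1 ⊕ M2 — the shared key cancels under XOR.
10111011 ^ 11111110 = 01000101
00001100 ^ 01011101 = 01010001
11101110 ^ 10111001 = 01010111
10000111 ^ 01000011 = 11000100
11001101 ^ 10001000 = 01000101
10100010 ^ 11001000 = 01101010
01000101 ^ 11110111 = 10110010
10001011 ^ 11110011 = 01111000
00010010 ^ 00111110 = 00101100
00001010 ^ 01101000 = 01100010

455157c4456ab2782c62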